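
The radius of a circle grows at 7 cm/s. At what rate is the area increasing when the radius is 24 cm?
336π cm²/s

A = πr²
dA/dt = 2πr · dr/dt = 2π(24)(7) = 336π cm²/s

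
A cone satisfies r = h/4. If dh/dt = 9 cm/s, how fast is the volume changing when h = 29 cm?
7569π/16 cm³/s

V = (1/3)π(h/4)²h = πh³/48
dV/dt = πh²/16 · 9
At h = 29: dV/dt = 7569π/16 cm³/s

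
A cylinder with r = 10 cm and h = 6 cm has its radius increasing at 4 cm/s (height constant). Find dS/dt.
208π cm²/s

S = 2πrh + 2πr² (lateral + bases)
dS/dt = (2πh + 4πr)·dr/dt = (2π·6 + 4π·10)·4
= 208π cm²/s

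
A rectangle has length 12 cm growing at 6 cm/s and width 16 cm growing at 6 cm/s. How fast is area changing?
168 cm²/s

A = lw
dA/dt = w·dl/dt + l·dw/dt = 16·6 + 12·6 = 168 cm²/s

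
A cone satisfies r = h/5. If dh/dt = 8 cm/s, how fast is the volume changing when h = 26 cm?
5408π/25 cm³/s

V = (1/3)π(h/5)²h = πh³/75
dV/dt = πh²/25 · 8
At h = 26: dV/dt = 5408π/25 cm³/s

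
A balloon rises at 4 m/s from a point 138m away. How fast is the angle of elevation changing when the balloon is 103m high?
0.018615 rad/s

tan(θ) = y/138
sec²(θ) · dθ/dt = (1/138) · dy/dt
dθ/dt = cos²(θ)/138 · 4 = 138/(138² + 103²) · 4
dθ/dt = 0.018615 rad/s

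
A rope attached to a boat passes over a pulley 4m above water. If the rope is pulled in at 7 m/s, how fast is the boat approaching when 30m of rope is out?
105√221/221 ≈ 7.063 m/s

rope² = x² + 4²
x = √(30² - 4²) = 2√221
dx/dt = (rope/x) · d(rope)/dt = (30/(2√221)) · (-7) = -105√221/221 m/s
The boat approaches at 105√221/221 ≈ 7.063 m/s.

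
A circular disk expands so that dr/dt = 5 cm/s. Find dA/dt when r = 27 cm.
270π cm²/s

A = πr²
dA/dt = 2πr · dr/dt = 2π(27)(5) = 270π cm²/s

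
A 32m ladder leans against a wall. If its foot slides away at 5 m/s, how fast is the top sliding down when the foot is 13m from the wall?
13√95/57 ≈ 2.223 m/s

x² + y² = 32²
2x·dx/dt + 2y·dy/dt = 0
dy/dt = -x/y · dx/dt = -13/(3√95) · 5 = -13√95/57 m/s
The top is descending at 13√95/57 ≈ 2.223 m/s.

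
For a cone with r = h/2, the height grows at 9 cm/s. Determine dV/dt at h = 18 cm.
729π cm³/s

V = (1/3)π(h/2)²h = πh³/12
dV/dt = πh²/4 · 9
At h = 18: dV/dt = 729π cm³/s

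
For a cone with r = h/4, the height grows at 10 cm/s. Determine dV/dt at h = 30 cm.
1125π/2 cm³/s

V = (1/3)π(h/4)²h = πh³/48
dV/dt = πh²/16 · 10
At h = 30: dV/dt = 1125π/2 cm³/s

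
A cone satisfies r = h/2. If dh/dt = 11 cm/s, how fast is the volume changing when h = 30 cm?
2475π cm³/s

V = (1/3)π(h/2)²h = πh³/12
dV/dt = πh²/4 · 11
At h = 30: dV/dt = 2475π cm³/s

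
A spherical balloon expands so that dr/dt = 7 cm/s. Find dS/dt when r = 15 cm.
840π cm²/s

S = 4πr²
dS/dt = dS/dr · dr/dt = 8πr · 7
At r = 15: dS/dt = 840π cm²/s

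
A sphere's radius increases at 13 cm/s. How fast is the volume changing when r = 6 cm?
1872π cm³/s

V = (4/3)πr³
dV/dt = dV/dr · dr/dt = 4πr² · 13
At r = 6: dV/dt = 1872π cm³/s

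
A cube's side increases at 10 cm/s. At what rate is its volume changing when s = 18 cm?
9720 cm³/s

V = s³
dV/dt = 3s² · ds/dt = 3·18²·10 = 9720 cm³/s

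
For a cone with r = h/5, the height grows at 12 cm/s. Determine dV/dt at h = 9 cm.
972π/25 cm³/s

V = (1/3)π(h/5)²h = πh³/75
dV/dt = πh²/25 · 12
At h = 9: dV/dt = 972π/25 cm³/s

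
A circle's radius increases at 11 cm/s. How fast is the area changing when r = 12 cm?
264π cm²/s

A = πr²
dA/dt = 2πr · dr/dt = 2π(12)(11) = 264π cm²/s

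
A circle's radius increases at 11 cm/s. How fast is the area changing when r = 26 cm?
572π cm²/s

A = πr²
dA/dt = 2πr · dr/dt = 2π(26)(11) = 572π cm²/s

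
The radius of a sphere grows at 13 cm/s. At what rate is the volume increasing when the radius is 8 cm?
3328π cm³/s

V = (4/3)πr³
dV/dt = dV/dr · dr/dt = 4πr² · 13
At r = 8: dV/dt = 3328π cm³/s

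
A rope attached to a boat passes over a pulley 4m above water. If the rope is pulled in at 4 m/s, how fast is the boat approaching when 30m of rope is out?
60√221/221 ≈ 4.036 m/s

rope² = x² + 4²
x = √(30² - 4²) = 2√221
dx/dt = (rope/x) · d(rope)/dt = (30/(2√221)) · (-4) = -60√221/221 m/s
The boat approaches at 60√221/221 ≈ 4.036 m/s.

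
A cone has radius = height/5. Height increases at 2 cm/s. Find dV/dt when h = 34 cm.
2312π/25 cm³/s

V = (1/3)π(h/5)²h = πh³/75
dV/dt = πh²/25 · 2
At h = 34: dV/dt = 2312π/25 cm³/s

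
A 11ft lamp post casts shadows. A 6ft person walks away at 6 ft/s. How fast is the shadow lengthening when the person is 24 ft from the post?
36/5 ft/s

By similar triangles: 11/(x+s) = 6/s
Solving: s = 6x/5
ds/dt = 6/5 · dx/dt = 6/5 · 6 = 36/5 ft/s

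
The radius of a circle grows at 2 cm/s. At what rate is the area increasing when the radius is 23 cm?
92π cm²/s

A = πr²
dA/dt = 2πr · dr/dt = 2π(23)(2) = 92π cm²/s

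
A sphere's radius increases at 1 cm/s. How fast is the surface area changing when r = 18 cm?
144π cm²/s

S = 4πr²
dS/dt = dS/dr · dr/dt = 8πr · 1
At r = 18: dS/dt = 144π cm²/s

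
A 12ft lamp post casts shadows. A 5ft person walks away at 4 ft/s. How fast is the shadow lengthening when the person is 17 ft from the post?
20/7 ft/s

By similar triangles: 12/(x+s) = 5/s
Solving: s = 5x/7
ds/dt = 5/7 · dx/dt = 5/7 · 4 = 20/7 ft/s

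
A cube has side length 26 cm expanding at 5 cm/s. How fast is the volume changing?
10140 cm³/s

V = s³
dV/dt = 3s² · ds/dt = 3·26²·5 = 10140 cm³/s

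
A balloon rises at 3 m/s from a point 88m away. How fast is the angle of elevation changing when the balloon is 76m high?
0.019527 rad/s

tan(θ) = y/88
sec²(θ) · dθ/dt = (1/88) · dy/dt
dθ/dt = cos²(θ)/88 · 3 = 88/(88² + 76²) · 3
dθ/dt = 0.019527 rad/s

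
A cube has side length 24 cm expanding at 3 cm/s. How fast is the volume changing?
5184 cm³/s

V = s³
dV/dt = 3s² · ds/dt = 3·24²·3 = 5184 cm³/s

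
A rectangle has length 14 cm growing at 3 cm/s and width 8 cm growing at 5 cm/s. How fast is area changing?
94 cm²/s

A = lw
dA/dt = w·dl/dt + l·dw/dt = 8·3 + 14·5 = 94 cm²/s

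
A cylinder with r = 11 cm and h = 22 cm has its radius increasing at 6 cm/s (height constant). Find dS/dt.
528π cm²/s

S = 2πrh + 2πr² (lateral + bases)
dS/dt = (2πh + 4πr)·dr/dt = (2π·22 + 4π·11)·6
= 528π cm²/s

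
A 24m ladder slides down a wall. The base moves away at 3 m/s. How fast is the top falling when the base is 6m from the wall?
√15/5 ≈ 0.7746 m/s

x² + y² = 24²
2x·dx/dt + 2y·dy/dt = 0
dy/dt = -x/y · dx/dt = -6/(6√15) · 3 = -√15/5 m/s
The top is descending at √15/5 ≈ 0.7746 m/s.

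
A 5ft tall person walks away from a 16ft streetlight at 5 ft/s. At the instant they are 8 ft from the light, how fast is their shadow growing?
25/11 ft/s

By similar triangles: 16/(x+s) = 5/s
Solving: s = 5x/11
ds/dt = 5/11 · dx/dt = 5/11 · 5 = 25/11 ft/s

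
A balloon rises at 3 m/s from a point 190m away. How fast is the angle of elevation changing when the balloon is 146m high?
0.009928 rad/s

tan(θ) = y/190
sec²(θ) · dθ/dt = (1/190) · dy/dt
dθ/dt = cos²(θ)/190 · 3 = 190/(190² + 146²) · 3
dθ/dt = 0.009928 rad/s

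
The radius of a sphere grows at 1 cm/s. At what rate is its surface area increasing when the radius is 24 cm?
192π cm²/s

S = 4πr²
dS/dt = dS/dr · dr/dt = 8πr · 1
At r = 24: dS/dt = 192π cm²/s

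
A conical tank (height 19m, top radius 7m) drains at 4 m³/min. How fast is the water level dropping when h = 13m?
1444/(8281π) ≈ 0.05551 m/min

r/h = 7/19, so r = (7/19)h
V = (1/3)πr²h = (1/3)π((7/19)h)²h = (49/1083)πh³
dV/dh = (49/361)πh²
dh/dt = (dV/dt)/(dV/dh) = -4/((49/361)π·13²) = -1444/(8281π) m/min
The level is dropping at 1444/(8281π) ≈ 0.05551 m/min.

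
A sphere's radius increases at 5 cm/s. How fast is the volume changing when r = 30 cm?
18000π cm³/s

V = (4/3)πr³
dV/dt = dV/dr · dr/dt = 4πr² · 5
At r = 30: dV/dt = 18000π cm³/s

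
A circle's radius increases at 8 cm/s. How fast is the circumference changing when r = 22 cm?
16π cm/s

C = 2πr
dC/dt = 2π · dr/dt = 2π · 8 = 16π cm/s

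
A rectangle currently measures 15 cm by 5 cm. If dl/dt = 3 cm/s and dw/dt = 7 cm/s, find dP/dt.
20 cm/s

P = 2(l + w)
dP/dt = 2(dl/dt + dw/dt) = 2(3 + 7) = 20 cm/s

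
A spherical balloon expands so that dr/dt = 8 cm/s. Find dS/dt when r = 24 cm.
1536π cm²/s

S = 4πr²
dS/dt = dS/dr · dr/dt = 8πr · 8
At r = 24: dS/dt = 1536π cm²/s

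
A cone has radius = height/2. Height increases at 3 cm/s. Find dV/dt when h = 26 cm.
507π cm³/s

V = (1/3)π(h/2)²h = πh³/12
dV/dt = πh²/4 · 3
At h = 26: dV/dt = 507π cm³/s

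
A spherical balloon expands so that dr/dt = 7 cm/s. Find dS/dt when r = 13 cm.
728π cm²/s

S = 4πr²
dS/dt = dS/dr · dr/dt = 8πr · 7
At r = 13: dS/dt = 728π cm²/s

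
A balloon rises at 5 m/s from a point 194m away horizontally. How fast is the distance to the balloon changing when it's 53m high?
53√40445/8089 ≈ 1.318 m/s

z² = 194² + y²
z = √(194² + 53²) = √40445
dz/dt = y/z · dy/dt = 53/√40445 · 5 = 53√40445/8089 ≈ 1.318 m/s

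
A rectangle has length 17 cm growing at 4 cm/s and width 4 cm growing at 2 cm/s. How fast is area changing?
50 cm²/s

A = lw
dA/dt = w·dl/dt + l·dw/dt = 4·4 + 17·2 = 50 cm²/s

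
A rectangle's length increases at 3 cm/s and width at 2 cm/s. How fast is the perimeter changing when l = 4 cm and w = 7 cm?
10 cm/s

P = 2(l + w)
dP/dt = 2(dl/dt + dw/dt) = 2(3 + 2) = 10 cm/s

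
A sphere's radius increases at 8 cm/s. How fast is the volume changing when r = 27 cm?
23328π cm³/s

V = (4/3)πr³
dV/dt = dV/dr · dr/dt = 4πr² · 8
At r = 27: dV/dt = 23328π cm³/s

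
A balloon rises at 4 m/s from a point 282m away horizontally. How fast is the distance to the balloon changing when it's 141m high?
4√5/5 ≈ 1.789 m/s

z² = 282² + y²
z = √(282² + 141²) = 141√5
dz/dt = y/z · dy/dt = 141/(141√5) · 4 = 4√5/5 ≈ 1.789 m/s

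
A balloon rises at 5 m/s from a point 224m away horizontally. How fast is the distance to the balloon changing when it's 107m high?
107√2465/2465 ≈ 2.155 m/s

z² = 224² + y²
z = √(224² + 107²) = 5√2465
dz/dt = y/z · dy/dt = 107/(5√2465) · 5 = 107√2465/2465 ≈ 2.155 m/s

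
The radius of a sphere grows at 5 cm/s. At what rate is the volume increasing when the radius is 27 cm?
14580π cm³/s

V = (4/3)πr³
dV/dt = dV/dr · dr/dt = 4πr² · 5
At r = 27: dV/dt = 14580π cm³/s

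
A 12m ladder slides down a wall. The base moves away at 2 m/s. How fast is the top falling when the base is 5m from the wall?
10√119/119 ≈ 0.9167 m/s

x² + y² = 12²
2x·dx/dt + 2y·dy/dt = 0
dy/dt = -x/y · dx/dt = -5/√119 · 2 = -10√119/119 m/s
The top is descending at 10√119/119 ≈ 0.9167 m/s.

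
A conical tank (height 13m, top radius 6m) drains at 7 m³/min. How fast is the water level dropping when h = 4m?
1183/(576π) ≈ 0.6538 m/min

r/h = 6/13, so r = (6/13)h
V = (1/3)πr²h = (1/3)π((6/13)h)²h = (12/169)πh³
dV/dh = (36/169)πh²
dh/dt = (dV/dt)/(dV/dh) = -7/((36/169)π·4²) = -1183/(576π) m/min
The level is dropping at 1183/(576π) ≈ 0.6538 m/min.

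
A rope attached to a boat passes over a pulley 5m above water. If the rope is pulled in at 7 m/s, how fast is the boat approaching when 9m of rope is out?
9√14/4 ≈ 8.419 m/s

rope² = x² + 5²
x = √(9² - 5²) = 2√14
dx/dt = (rope/x) · d(rope)/dt = (9/(2√14)) · (-7) = -9√14/4 m/s
The boat approaches at 9√14/4 ≈ 8.419 m/s.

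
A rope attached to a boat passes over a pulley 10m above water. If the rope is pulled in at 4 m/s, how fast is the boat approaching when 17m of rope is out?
68√21/63 ≈ 4.946 m/s

rope² = x² + 10²
x = √(17² - 10²) = 3√21
dx/dt = (rope/x) · d(rope)/dt = (17/(3√21)) · (-4) = -68√21/63 m/s
The boat approaches at 68√21/63 ≈ 4.946 m/s.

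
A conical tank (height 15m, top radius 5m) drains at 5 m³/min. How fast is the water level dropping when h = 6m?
5/(4π) ≈ 0.3979 m/min

r/h = 5/15, so r = (1/3)h
V = (1/3)πr²h = (1/3)π((1/3)h)²h = (1/27)πh³
dV/dh = (1/9)πh²
dh/dt = (dV/dt)/(dV/dh) = -5/((1/9)π·6²) = -5/(4π) m/min
The level is dropping at 5/(4π) ≈ 0.3979 m/min.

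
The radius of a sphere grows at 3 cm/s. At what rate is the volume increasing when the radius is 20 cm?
4800π cm³/s

V = (4/3)πr³
dV/dt = dV/dr · dr/dt = 4πr² · 3
At r = 20: dV/dt = 4800π cm³/s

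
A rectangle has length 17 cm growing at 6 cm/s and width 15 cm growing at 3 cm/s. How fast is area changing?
141 cm²/s

A = lw
dA/dt = w·dl/dt + l·dw/dt = 15·6 + 17·3 = 141 cm²/s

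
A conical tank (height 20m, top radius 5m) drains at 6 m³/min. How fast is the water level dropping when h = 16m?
3/(8π) ≈ 0.1194 m/min

r/h = 5/20, so r = (1/4)h
V = (1/3)πr²h = (1/3)π((1/4)h)²h = (1/48)πh³
dV/dh = (1/16)πh²
dh/dt = (dV/dt)/(dV/dh) = -6/((1/16)π·16²) = -3/(8π) m/min
The level is dropping at 3/(8π) ≈ 0.1194 m/min.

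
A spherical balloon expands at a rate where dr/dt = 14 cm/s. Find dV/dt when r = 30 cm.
50400π cm³/s

V = (4/3)πr³
dV/dt = dV/dr · dr/dt = 4πr² · 14
At r = 30: dV/dt = 50400π cm³/s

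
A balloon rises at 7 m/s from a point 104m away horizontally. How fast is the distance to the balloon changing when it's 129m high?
903√27457/27457 ≈ 5.45 m/s

z² = 104² + y²
z = √(104² + 129²) = √27457
dz/dt = y/z · dy/dt = 129/√27457 · 7 = 903√27457/27457 ≈ 5.45 m/s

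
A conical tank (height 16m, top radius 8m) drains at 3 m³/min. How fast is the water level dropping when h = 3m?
4/(3π) ≈ 0.4244 m/min

r/h = 8/16, so r = (1/2)h
V = (1/3)πr²h = (1/3)π((1/2)h)²h = (1/12)πh³
dV/dh = (1/4)πh²
dh/dt = (dV/dt)/(dV/dh) = -3/((1/4)π·3²) = -4/(3π) m/min
The level is dropping at 4/(3π) ≈ 0.4244 m/min.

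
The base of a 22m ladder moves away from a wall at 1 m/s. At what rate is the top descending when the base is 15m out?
15√259/259 ≈ 0.9321 m/s

x² + y² = 22²
2x·dx/dt + 2y·dy/dt = 0
dy/dt = -x/y · dx/dt = -15/√259 · 1 = -15√259/259 m/s
The top is descending at 15√259/259 ≈ 0.9321 m/s.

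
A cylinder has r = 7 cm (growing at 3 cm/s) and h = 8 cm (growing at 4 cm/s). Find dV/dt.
532π cm³/s

V = πr²h
dV/dt = 2πrh·dr/dt + πr²·dh/dt
= 2π(7)(8)(3) + π(7)²(4)
= 532π cm³/s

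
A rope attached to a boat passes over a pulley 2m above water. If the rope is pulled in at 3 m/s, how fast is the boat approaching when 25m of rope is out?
25√69/69 ≈ 3.01 m/s

rope² = x² + 2²
x = √(25² - 2²) = 3√69
dx/dt = (rope/x) · d(rope)/dt = (25/(3√69)) · (-3) = -25√69/69 m/s
The boat approaches at 25√69/69 ≈ 3.01 m/s.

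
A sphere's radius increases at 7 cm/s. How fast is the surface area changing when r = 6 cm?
336π cm²/s

S = 4πr²
dS/dt = dS/dr · dr/dt = 8πr · 7
At r = 6: dS/dt = 336π cm²/s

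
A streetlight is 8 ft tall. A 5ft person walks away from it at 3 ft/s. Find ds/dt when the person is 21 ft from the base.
5 ft/s

By similar triangles: 8/(x+s) = 5/s
Solving: s = 5x/3
ds/dt = 5/3 · dx/dt = 5/3 · 3 = 5 ft/s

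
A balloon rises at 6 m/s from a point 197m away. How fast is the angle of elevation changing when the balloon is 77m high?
0.02642 rad/s

tan(θ) = y/197
sec²(θ) · dθ/dt = (1/197) · dy/dt
dθ/dt = cos²(θ)/197 · 6 = 197/(197² + 77²) · 6
dθ/dt = 0.02642 rad/s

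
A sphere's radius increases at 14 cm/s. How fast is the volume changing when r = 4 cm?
896π cm³/s

V = (4/3)πr³
dV/dt = dV/dr · dr/dt = 4πr² · 14
At r = 4: dV/dt = 896π cm³/s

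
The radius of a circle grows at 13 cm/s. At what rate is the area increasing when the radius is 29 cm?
754π cm²/s

A = πr²
dA/dt = 2πr · dr/dt = 2π(29)(13) = 754π cm²/s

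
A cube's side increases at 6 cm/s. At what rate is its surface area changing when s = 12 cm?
864 cm²/s

A = 6s²
dA/dt = 12s · ds/dt = 12·12·6 = 864 cm²/s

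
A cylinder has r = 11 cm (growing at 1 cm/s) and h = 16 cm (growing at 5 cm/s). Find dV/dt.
957π cm³/s

V = πr²h
dV/dt = 2πrh·dr/dt + πr²·dh/dt
= 2π(11)(16)(1) + π(11)²(5)
= 957π cm³/s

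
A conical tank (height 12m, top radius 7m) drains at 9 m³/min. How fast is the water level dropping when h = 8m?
81/(196π) ≈ 0.1315 m/min

r/h = 7/12, so r = (7/12)h
V = (1/3)πr²h = (1/3)π((7/12)h)²h = (49/432)πh³
dV/dh = (49/144)πh²
dh/dt = (dV/dt)/(dV/dh) = -9/((49/144)π·8²) = -81/(196π) m/min
The level is dropping at 81/(196π) ≈ 0.1315 m/min.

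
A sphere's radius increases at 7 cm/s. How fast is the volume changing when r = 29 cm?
23548π cm³/s

V = (4/3)πr³
dV/dt = dV/dr · dr/dt = 4πr² · 7
At r = 29: dV/dt = 23548π cm³/s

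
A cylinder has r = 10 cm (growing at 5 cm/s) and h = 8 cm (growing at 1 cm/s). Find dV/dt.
900π cm³/s

V = πr²h
dV/dt = 2πrh·dr/dt + πr²·dh/dt
= 2π(10)(8)(5) + π(10)²(1)
= 900π cm³/s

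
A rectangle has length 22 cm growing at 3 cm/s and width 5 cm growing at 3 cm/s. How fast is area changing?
81 cm²/s

A = lw
dA/dt = w·dl/dt + l·dw/dt = 5·3 + 22·3 = 81 cm²/s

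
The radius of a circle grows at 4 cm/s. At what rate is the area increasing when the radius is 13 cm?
104π cm²/s

A = πr²
dA/dt = 2πr · dr/dt = 2π(13)(4) = 104π cm²/s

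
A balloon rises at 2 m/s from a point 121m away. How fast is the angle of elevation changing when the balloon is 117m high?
0.008542 rad/s

tan(θ) = y/121
sec²(θ) · dθ/dt = (1/121) · dy/dt
dθ/dt = cos²(θ)/121 · 2 = 121/(121² + 117²) · 2
dθ/dt = 0.008542 rad/s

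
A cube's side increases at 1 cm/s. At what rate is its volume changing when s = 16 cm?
768 cm³/s

V = s³
dV/dt = 3s² · ds/dt = 3·16²·1 = 768 cm³/s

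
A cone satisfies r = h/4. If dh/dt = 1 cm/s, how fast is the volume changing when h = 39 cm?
1521π/16 cm³/s

V = (1/3)π(h/4)²h = πh³/48
dV/dt = πh²/16 · 1
At h = 39: dV/dt = 1521π/16 cm³/s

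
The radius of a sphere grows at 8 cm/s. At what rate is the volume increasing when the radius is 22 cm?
15488π cm³/s

V = (4/3)πr³
dV/dt = dV/dr · dr/dt = 4πr² · 8
At r = 22: dV/dt = 15488π cm³/s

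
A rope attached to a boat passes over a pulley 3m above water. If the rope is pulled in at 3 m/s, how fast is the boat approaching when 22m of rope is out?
66√19/95 ≈ 3.028 m/s

rope² = x² + 3²
x = √(22² - 3²) = 5√19
dx/dt = (rope/x) · d(rope)/dt = (22/(5√19)) · (-3) = -66√19/95 m/s
The boat approaches at 66√19/95 ≈ 3.028 m/s.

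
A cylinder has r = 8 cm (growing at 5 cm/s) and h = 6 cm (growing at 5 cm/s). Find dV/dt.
800π cm³/s

V = πr²h
dV/dt = 2πrh·dr/dt + πr²·dh/dt
= 2π(8)(6)(5) + π(8)²(5)
= 800π cm³/s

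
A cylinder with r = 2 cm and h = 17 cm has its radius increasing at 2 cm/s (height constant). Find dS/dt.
84π cm²/s

S = 2πrh + 2πr² (lateral + bases)
dS/dt = (2πh + 4πr)·dr/dt = (2π·17 + 4π·2)·2
= 84π cm²/s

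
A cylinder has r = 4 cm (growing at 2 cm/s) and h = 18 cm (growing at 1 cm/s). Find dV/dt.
304π cm³/s

V = πr²h
dV/dt = 2πrh·dr/dt + πr²·dh/dt
= 2π(4)(18)(2) + π(4)²(1)
= 304π cm³/s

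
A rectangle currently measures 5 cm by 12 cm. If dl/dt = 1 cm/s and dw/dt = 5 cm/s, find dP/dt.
12 cm/s

P = 2(l + w)
dP/dt = 2(dl/dt + dw/dt) = 2(1 + 5) = 12 cm/s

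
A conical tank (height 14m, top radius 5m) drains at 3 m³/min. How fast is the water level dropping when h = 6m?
49/(75π) ≈ 0.208 m/min

r/h = 5/14, so r = (5/14)h
V = (1/3)πr²h = (1/3)π((5/14)h)²h = (25/588)πh³
dV/dh = (25/196)πh²
dh/dt = (dV/dt)/(dV/dh) = -3/((25/196)π·6²) = -49/(75π) m/min
The level is dropping at 49/(75π) ≈ 0.208 m/min.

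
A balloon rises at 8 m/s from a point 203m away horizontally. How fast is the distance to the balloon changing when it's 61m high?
244√44930/22465 ≈ 2.302 m/s

z² = 203² + y²
z = √(203² + 61²) = √44930
dz/dt = y/z · dy/dt = 61/√44930 · 8 = 244√44930/22465 ≈ 2.302 m/s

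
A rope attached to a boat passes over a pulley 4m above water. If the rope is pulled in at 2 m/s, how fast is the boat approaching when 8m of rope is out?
4√3/3 ≈ 2.309 m/s

rope² = x² + 4²
x = √(8² - 4²) = 4√3
dx/dt = (rope/x) · d(rope)/dt = (8/(4√3)) · (-2) = -4√3/3 m/s
The boat approaches at 4√3/3 ≈ 2.309 m/s.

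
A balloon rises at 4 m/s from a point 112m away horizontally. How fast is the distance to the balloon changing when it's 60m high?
60√1009/1009 ≈ 1.889 m/s

z² = 112² + y²
z = √(112² + 60²) = 4√1009
dz/dt = y/z · dy/dt = 60/(4√1009) · 4 = 60√1009/1009 ≈ 1.889 m/s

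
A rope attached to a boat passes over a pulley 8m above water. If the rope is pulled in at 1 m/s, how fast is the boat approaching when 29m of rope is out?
29√777/777 ≈ 1.04 m/s

rope² = x² + 8²
x = √(29² - 8²) = √777
dx/dt = (rope/x) · d(rope)/dt = (29/√777) · (-1) = -29√777/777 m/s
The boat approaches at 29√777/777 ≈ 1.04 m/s.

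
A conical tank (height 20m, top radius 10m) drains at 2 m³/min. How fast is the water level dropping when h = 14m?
2/(49π) ≈ 0.01299 m/min

r/h = 10/20, so r = (1/2)h
V = (1/3)πr²h = (1/3)π((1/2)h)²h = (1/12)πh³
dV/dh = (1/4)πh²
dh/dt = (dV/dt)/(dV/dh) = -2/((1/4)π·14²) = -2/(49π) m/min
The level is dropping at 2/(49π) ≈ 0.01299 m/min.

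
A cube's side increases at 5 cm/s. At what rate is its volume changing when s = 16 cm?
3840 cm³/s

V = s³
dV/dt = 3s² · ds/dt = 3·16²·5 = 3840 cm³/s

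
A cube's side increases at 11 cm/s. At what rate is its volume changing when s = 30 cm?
29700 cm³/s

V = s³
dV/dt = 3s² · ds/dt = 3·30²·11 = 29700 cm³/s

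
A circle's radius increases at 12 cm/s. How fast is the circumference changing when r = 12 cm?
24π cm/s

C = 2πr
dC/dt = 2π · dr/dt = 2π · 12 = 24π cm/s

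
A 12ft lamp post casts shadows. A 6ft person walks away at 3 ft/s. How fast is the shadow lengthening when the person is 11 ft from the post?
3 ft/s

By similar triangles: 12/(x+s) = 6/s
Solving: s = 6x/6
ds/dt = 6/6 · dx/dt = 1 · 3 = 3 ft/s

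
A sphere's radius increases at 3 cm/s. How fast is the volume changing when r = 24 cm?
6912π cm³/s

V = (4/3)πr³
dV/dt = dV/dr · dr/dt = 4πr² · 3
At r = 24: dV/dt = 6912π cm³/s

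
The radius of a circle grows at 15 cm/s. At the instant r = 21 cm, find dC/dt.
30π cm/s

C = 2πr
dC/dt = 2π · dr/dt = 2π · 15 = 30π cm/s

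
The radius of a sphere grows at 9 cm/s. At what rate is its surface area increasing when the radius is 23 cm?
1656π cm²/s

S = 4πr²
dS/dt = dS/dr · dr/dt = 8πr · 9
At r = 23: dS/dt = 1656π cm²/s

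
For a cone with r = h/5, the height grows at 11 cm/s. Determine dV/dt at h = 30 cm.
396π cm³/s

V = (1/3)π(h/5)²h = πh³/75
dV/dt = πh²/25 · 11
At h = 30: dV/dt = 396π cm³/s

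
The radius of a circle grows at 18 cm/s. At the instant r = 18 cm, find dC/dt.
36π cm/s

C = 2πr
dC/dt = 2π · dr/dt = 2π · 18 = 36π cm/s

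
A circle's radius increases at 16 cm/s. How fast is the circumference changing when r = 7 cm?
32π cm/s

C = 2πr
dC/dt = 2π · dr/dt = 2π · 16 = 32π cm/s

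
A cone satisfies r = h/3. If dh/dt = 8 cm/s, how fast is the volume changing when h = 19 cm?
2888π/9 cm³/s

V = (1/3)π(h/3)²h = πh³/27
dV/dt = πh²/9 · 8
At h = 19: dV/dt = 2888π/9 cm³/s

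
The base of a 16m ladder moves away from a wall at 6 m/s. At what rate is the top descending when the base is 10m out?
10√39/13 ≈ 4.804 m/s

x² + y² = 16²
2x·dx/dt + 2y·dy/dt = 0
dy/dt = -x/y · dx/dt = -10/(2√39) · 6 = -10√39/13 m/s
The top is descending at 10√39/13 ≈ 4.804 m/s.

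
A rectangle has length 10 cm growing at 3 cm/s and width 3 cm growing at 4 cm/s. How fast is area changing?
49 cm²/s

A = lw
dA/dt = w·dl/dt + l·dw/dt = 3·3 + 10·4 = 49 cm²/s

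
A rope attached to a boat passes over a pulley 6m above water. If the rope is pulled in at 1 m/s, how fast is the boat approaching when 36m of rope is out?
6√35/35 ≈ 1.014 m/s

rope² = x² + 6²
x = √(36² - 6²) = 6√35
dx/dt = (rope/x) · d(rope)/dt = (36/(6√35)) · (-1) = -6√35/35 m/s
The boat approaches at 6√35/35 ≈ 1.014 m/s.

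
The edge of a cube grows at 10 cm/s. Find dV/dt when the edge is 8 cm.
1920 cm³/s

V = s³
dV/dt = 3s² · ds/dt = 3·8²·10 = 1920 cm³/s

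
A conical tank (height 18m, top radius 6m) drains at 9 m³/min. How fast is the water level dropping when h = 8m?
81/(64π) ≈ 0.4029 m/min

r/h = 6/18, so r = (1/3)h
V = (1/3)πr²h = (1/3)π((1/3)h)²h = (1/27)πh³
dV/dh = (1/9)πh²
dh/dt = (dV/dt)/(dV/dh) = -9/((1/9)π·8²) = -81/(64π) m/min
The level is dropping at 81/(64π) ≈ 0.4029 m/min.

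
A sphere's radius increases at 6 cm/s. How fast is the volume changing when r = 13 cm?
4056π cm³/s

V = (4/3)πr³
dV/dt = dV/dr · dr/dt = 4πr² · 6
At r = 13: dV/dt = 4056π cm³/s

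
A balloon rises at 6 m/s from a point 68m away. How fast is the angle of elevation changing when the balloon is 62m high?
0.048181 rad/s

tan(θ) = y/68
sec²(θ) · dθ/dt = (1/68) · dy/dt
dθ/dt = cos²(θ)/68 · 6 = 68/(68² + 62²) · 6
dθ/dt = 0.048181 rad/s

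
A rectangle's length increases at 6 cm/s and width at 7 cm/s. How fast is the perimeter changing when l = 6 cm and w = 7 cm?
26 cm/s

P = 2(l + w)
dP/dt = 2(dl/dt + dw/dt) = 2(6 + 7) = 26 cm/s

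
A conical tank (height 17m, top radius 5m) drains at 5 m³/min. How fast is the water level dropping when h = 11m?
289/(605π) ≈ 0.1521 m/min

r/h = 5/17, so r = (5/17)h
V = (1/3)πr²h = (1/3)π((5/17)h)²h = (25/867)πh³
dV/dh = (25/289)πh²
dh/dt = (dV/dt)/(dV/dh) = -5/((25/289)π·11²) = -289/(605π) m/min
The level is dropping at 289/(605π) ≈ 0.1521 m/min.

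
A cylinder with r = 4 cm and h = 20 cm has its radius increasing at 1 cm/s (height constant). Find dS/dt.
56π cm²/s

S = 2πrh + 2πr² (lateral + bases)
dS/dt = (2πh + 4πr)·dr/dt = (2π·20 + 4π·4)·1
= 56π cm²/s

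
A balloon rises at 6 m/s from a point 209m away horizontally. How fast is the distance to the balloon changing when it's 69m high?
207√48442/24221 ≈ 1.881 m/s

z² = 209² + y²
z = √(209² + 69²) = √48442
dz/dt = y/z · dy/dt = 69/√48442 · 6 = 207√48442/24221 ≈ 1.881 m/s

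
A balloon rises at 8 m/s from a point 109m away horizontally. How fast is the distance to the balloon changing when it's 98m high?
784√21485/21485 ≈ 5.349 m/s

z² = 109² + y²
z = √(109² + 98²) = √21485
dz/dt = y/z · dy/dt = 98/√21485 · 8 = 784√21485/21485 ≈ 5.349 m/s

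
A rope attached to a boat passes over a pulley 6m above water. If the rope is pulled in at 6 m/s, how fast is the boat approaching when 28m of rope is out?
84√187/187 ≈ 6.143 m/s

rope² = x² + 6²
x = √(28² - 6²) = 2√187
dx/dt = (rope/x) · d(rope)/dt = (28/(2√187)) · (-6) = -84√187/187 m/s
The boat approaches at 84√187/187 ≈ 6.143 m/s.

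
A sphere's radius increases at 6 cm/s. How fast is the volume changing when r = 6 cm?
864π cm³/s

V = (4/3)πr³
dV/dt = dV/dr · dr/dt = 4πr² · 6
At r = 6: dV/dt = 864π cm³/s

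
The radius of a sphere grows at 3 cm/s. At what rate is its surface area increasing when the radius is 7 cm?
168π cm²/s

S = 4πr²
dS/dt = dS/dr · dr/dt = 8πr · 3
At r = 7: dS/dt = 168π cm²/s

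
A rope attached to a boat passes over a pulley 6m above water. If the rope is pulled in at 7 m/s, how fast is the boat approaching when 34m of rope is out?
17√70/20 ≈ 7.112 m/s

rope² = x² + 6²
x = √(34² - 6²) = 4√70
dx/dt = (rope/x) · d(rope)/dt = (34/(4√70)) · (-7) = -17√70/20 m/s
The boat approaches at 17√70/20 ≈ 7.112 m/s.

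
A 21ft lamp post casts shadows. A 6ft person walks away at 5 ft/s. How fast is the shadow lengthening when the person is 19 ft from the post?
2 ft/s

By similar triangles: 21/(x+s) = 6/s
Solving: s = 6x/15
ds/dt = 6/15 · dx/dt = 2/5 · 5 = 2 ft/s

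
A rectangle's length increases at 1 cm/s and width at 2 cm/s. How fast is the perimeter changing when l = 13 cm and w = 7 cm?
6 cm/s

P = 2(l + w)
dP/dt = 2(dl/dt + dw/dt) = 2(1 + 2) = 6 cm/s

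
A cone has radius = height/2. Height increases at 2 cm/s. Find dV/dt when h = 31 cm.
961π/2 cm³/s

V = (1/3)π(h/2)²h = πh³/12
dV/dt = πh²/4 · 2
At h = 31: dV/dt = 961π/2 cm³/s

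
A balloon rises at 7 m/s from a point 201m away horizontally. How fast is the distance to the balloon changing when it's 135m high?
315√6514/6514 ≈ 3.903 m/s

z² = 201² + y²
z = √(201² + 135²) = 3√6514
dz/dt = y/z · dy/dt = 135/(3√6514) · 7 = 315√6514/6514 ≈ 3.903 m/s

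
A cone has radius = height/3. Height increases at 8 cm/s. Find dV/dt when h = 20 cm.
3200π/9 cm³/s

V = (1/3)π(h/3)²h = πh³/27
dV/dt = πh²/9 · 8
At h = 20: dV/dt = 3200π/9 cm³/s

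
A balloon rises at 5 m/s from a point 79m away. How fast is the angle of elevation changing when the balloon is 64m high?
0.038212 rad/s

tan(θ) = y/79
sec²(θ) · dθ/dt = (1/79) · dy/dt
dθ/dt = cos²(θ)/79 · 5 = 79/(79² + 64²) · 5
dθ/dt = 0.038212 rad/s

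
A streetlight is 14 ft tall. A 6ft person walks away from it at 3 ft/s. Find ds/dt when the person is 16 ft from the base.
9/4 ft/s

By similar triangles: 14/(x+s) = 6/s
Solving: s = 6x/8
ds/dt = 6/8 · dx/dt = 3/4 · 3 = 9/4 ft/s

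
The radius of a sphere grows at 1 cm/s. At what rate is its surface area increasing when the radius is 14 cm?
112π cm²/s

S = 4πr²
dS/dt = dS/dr · dr/dt = 8πr · 1
At r = 14: dS/dt = 112π cm²/s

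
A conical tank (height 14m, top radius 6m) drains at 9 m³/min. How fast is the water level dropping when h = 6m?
49/(36π) ≈ 0.4333 m/min

r/h = 6/14, so r = (3/7)h
V = (1/3)πr²h = (1/3)π((3/7)h)²h = (3/49)πh³
dV/dh = (9/49)πh²
dh/dt = (dV/dt)/(dV/dh) = -9/((9/49)π·6²) = -49/(36π) m/min
The level is dropping at 49/(36π) ≈ 0.4333 m/min.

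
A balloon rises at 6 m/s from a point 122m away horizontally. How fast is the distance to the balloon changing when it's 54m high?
81√178/445 ≈ 2.428 m/s

z² = 122² + y²
z = √(122² + 54²) = 10√178
dz/dt = y/z · dy/dt = 54/(10√178) · 6 = 81√178/445 ≈ 2.428 m/s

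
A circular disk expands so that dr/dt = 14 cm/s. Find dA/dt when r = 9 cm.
252π cm²/s

A = πr²
dA/dt = 2πr · dr/dt = 2π(9)(14) = 252π cm²/s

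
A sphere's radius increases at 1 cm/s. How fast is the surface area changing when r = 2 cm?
16π cm²/s

S = 4πr²
dS/dt = dS/dr · dr/dt = 8πr · 1
At r = 2: dS/dt = 16π cm²/s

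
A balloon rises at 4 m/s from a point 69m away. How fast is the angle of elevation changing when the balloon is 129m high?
0.012896 rad/s

tan(θ) = y/69
sec²(θ) · dθ/dt = (1/69) · dy/dt
dθ/dt = cos²(θ)/69 · 4 = 69/(69² + 129²) · 4
dθ/dt = 0.012896 rad/s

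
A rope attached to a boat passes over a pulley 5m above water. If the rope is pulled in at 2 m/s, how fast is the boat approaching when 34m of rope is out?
68√1131/1131 ≈ 2.022 m/s

rope² = x² + 5²
x = √(34² - 5²) = √1131
dx/dt = (rope/x) · d(rope)/dt = (34/√1131) · (-2) = -68√1131/1131 m/s
The boat approaches at 68√1131/1131 ≈ 2.022 m/s.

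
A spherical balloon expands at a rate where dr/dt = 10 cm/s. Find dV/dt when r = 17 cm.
11560π cm³/s

V = (4/3)πr³
dV/dt = dV/dr · dr/dt = 4πr² · 10
At r = 17: dV/dt = 11560π cm³/s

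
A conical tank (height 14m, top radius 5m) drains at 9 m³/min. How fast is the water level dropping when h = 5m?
1764/(625π) ≈ 0.8984 m/min

r/h = 5/14, so r = (5/14)h
V = (1/3)πr²h = (1/3)π((5/14)h)²h = (25/588)πh³
dV/dh = (25/196)πh²
dh/dt = (dV/dt)/(dV/dh) = -9/((25/196)π·5²) = -1764/(625π) m/min
The level is dropping at 1764/(625π) ≈ 0.8984 m/min.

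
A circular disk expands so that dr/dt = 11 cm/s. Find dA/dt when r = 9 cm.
198π cm²/s

A = πr²
dA/dt = 2πr · dr/dt = 2π(9)(11) = 198π cm²/s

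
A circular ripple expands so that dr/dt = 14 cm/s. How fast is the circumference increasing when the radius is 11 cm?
28π cm/s

C = 2πr
dC/dt = 2π · dr/dt = 2π · 14 = 28π cm/s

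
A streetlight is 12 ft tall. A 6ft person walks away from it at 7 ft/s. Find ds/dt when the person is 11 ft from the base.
7 ft/s

By similar triangles: 12/(x+s) = 6/s
Solving: s = 6x/6
ds/dt = 6/6 · dx/dt = 1 · 7 = 7 ft/s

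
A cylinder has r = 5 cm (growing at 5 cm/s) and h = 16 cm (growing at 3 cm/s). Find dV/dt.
875π cm³/s

V = πr²h
dV/dt = 2πrh·dr/dt + πr²·dh/dt
= 2π(5)(16)(5) + π(5)²(3)
= 875π cm³/s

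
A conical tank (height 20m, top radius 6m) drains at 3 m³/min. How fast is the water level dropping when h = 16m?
25/(192π) ≈ 0.04145 m/min

r/h = 6/20, so r = (3/10)h
V = (1/3)πr²h = (1/3)π((3/10)h)²h = (3/100)πh³
dV/dh = (9/100)πh²
dh/dt = (dV/dt)/(dV/dh) = -3/((9/100)π·16²) = -25/(192π) m/min
The level is dropping at 25/(192π) ≈ 0.04145 m/min.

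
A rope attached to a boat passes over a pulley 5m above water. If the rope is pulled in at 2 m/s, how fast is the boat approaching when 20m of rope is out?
8√15/15 ≈ 2.066 m/s

rope² = x² + 5²
x = √(20² - 5²) = 5√15
dx/dt = (rope/x) · d(rope)/dt = (20/(5√15)) · (-2) = -8√15/15 m/s
The boat approaches at 8√15/15 ≈ 2.066 m/s.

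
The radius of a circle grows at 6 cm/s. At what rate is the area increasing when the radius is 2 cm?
24π cm²/s

A = πr²
dA/dt = 2πr · dr/dt = 2π(2)(6) = 24π cm²/s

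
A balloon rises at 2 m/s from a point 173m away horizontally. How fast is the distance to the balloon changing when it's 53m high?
53√32738/16369 ≈ 0.5858 m/s

z² = 173² + y²
z = √(173² + 53²) = √32738
dz/dt = y/z · dy/dt = 53/√32738 · 2 = 53√32738/16369 ≈ 0.5858 m/s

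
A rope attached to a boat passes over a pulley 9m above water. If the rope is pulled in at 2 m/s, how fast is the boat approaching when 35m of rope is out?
35√286/286 ≈ 2.07 m/s

rope² = x² + 9²
x = √(35² - 9²) = 2√286
dx/dt = (rope/x) · d(rope)/dt = (35/(2√286)) · (-2) = -35√286/286 m/s
The boat approaches at 35√286/286 ≈ 2.07 m/s.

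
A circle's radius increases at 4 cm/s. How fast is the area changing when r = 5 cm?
40π cm²/s

A = πr²
dA/dt = 2πr · dr/dt = 2π(5)(4) = 40π cm²/s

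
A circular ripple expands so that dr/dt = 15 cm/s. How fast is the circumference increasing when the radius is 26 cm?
30π cm/s

C = 2πr
dC/dt = 2π · dr/dt = 2π · 15 = 30π cm/s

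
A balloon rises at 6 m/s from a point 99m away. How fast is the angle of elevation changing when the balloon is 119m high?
0.024789 rad/s

tan(θ) = y/99
sec²(θ) · dθ/dt = (1/99) · dy/dt
dθ/dt = cos²(θ)/99 · 6 = 99/(99² + 119²) · 6
dθ/dt = 0.024789 rad/s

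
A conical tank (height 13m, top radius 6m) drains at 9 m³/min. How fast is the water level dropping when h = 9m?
169/(324π) ≈ 0.166 m/min

r/h = 6/13, so r = (6/13)h
V = (1/3)πr²h = (1/3)π((6/13)h)²h = (12/169)πh³
dV/dh = (36/169)πh²
dh/dt = (dV/dt)/(dV/dh) = -9/((36/169)π·9²) = -169/(324π) m/min
The level is dropping at 169/(324π) ≈ 0.166 m/min.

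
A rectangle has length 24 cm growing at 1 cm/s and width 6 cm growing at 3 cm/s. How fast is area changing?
78 cm²/s

A = lw
dA/dt = w·dl/dt + l·dw/dt = 6·1 + 24·3 = 78 cm²/s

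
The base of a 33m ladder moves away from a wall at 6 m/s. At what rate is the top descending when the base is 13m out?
39√230/230 ≈ 2.572 m/s

x² + y² = 33²
2x·dx/dt + 2y·dy/dt = 0
dy/dt = -x/y · dx/dt = -13/(2√230) · 6 = -39√230/230 m/s
The top is descending at 39√230/230 ≈ 2.572 m/s.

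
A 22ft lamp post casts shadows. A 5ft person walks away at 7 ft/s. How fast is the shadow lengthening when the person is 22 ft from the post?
35/17 ft/s

By similar triangles: 22/(x+s) = 5/s
Solving: s = 5x/17
ds/dt = 5/17 · dx/dt = 5/17 · 7 = 35/17 ft/s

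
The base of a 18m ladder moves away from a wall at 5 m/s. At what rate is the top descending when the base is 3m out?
√35/7 ≈ 0.8452 m/s

x² + y² = 18²
2x·dx/dt + 2y·dy/dt = 0
dy/dt = -x/y · dx/dt = -3/(3√35) · 5 = -√35/7 m/s
The top is descending at √35/7 ≈ 0.8452 m/s.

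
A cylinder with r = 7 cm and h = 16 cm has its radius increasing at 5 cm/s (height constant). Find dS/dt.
300π cm²/s

S = 2πrh + 2πr² (lateral + bases)
dS/dt = (2πh + 4πr)·dr/dt = (2π·16 + 4π·7)·5
= 300π cm²/s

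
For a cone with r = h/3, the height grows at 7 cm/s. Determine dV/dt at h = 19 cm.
2527π/9 cm³/s

V = (1/3)π(h/3)²h = πh³/27
dV/dt = πh²/9 · 7
At h = 19: dV/dt = 2527π/9 cm³/s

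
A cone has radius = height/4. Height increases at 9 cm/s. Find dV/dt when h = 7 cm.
441π/16 cm³/s

V = (1/3)π(h/4)²h = πh³/48
dV/dt = πh²/16 · 9
At h = 7: dV/dt = 441π/16 cm³/s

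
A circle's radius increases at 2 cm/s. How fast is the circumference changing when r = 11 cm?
4π cm/s

C = 2πr
dC/dt = 2π · dr/dt = 2π · 2 = 4π cm/s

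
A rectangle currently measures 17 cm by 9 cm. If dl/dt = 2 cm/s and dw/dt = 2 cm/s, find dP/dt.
8 cm/s

P = 2(l + w)
dP/dt = 2(dl/dt + dw/dt) = 2(2 + 2) = 8 cm/s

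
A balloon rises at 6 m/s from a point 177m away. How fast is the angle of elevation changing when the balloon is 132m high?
0.021783 rad/s

tan(θ) = y/177
sec²(θ) · dθ/dt = (1/177) · dy/dt
dθ/dt = cos²(θ)/177 · 6 = 177/(177² + 132²) · 6
dθ/dt = 0.021783 rad/s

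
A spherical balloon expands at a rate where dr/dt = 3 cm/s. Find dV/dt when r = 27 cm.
8748π cm³/s

V = (4/3)πr³
dV/dt = dV/dr · dr/dt = 4πr² · 3
At r = 27: dV/dt = 8748π cm³/s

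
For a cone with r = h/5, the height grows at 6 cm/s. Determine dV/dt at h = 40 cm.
384π cm³/s

V = (1/3)π(h/5)²h = πh³/75
dV/dt = πh²/25 · 6
At h = 40: dV/dt = 384π cm³/s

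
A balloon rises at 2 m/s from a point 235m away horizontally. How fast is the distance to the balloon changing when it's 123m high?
123√70354/35177 ≈ 0.9275 m/s

z² = 235² + y²
z = √(235² + 123²) = √70354
dz/dt = y/z · dy/dt = 123/√70354 · 2 = 123√70354/35177 ≈ 0.9275 m/s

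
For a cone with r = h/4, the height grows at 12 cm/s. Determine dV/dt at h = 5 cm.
75π/4 cm³/s

V = (1/3)π(h/4)²h = πh³/48
dV/dt = πh²/16 · 12
At h = 5: dV/dt = 75π/4 cm³/s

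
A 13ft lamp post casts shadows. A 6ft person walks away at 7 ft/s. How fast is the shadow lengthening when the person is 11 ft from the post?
6 ft/s

By similar triangles: 13/(x+s) = 6/s
Solving: s = 6x/7
ds/dt = 6/7 · dx/dt = 6/7 · 7 = 6 ft/s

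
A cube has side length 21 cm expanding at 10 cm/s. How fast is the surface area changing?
2520 cm²/s

A = 6s²
dA/dt = 12s · ds/dt = 12·21·10 = 2520 cm²/s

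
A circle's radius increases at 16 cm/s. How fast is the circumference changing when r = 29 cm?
32π cm/s

C = 2πr
dC/dt = 2π · dr/dt = 2π · 16 = 32π cm/s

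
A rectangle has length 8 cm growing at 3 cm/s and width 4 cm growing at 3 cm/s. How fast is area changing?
36 cm²/s

A = lw
dA/dt = w·dl/dt + l·dw/dt = 4·3 + 8·3 = 36 cm²/s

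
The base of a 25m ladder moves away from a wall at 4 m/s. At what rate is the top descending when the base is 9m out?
9√34/34 ≈ 1.543 m/s

x² + y² = 25²
2x·dx/dt + 2y·dy/dt = 0
dy/dt = -x/y · dx/dt = -9/(4√34) · 4 = -9√34/34 m/s
The top is descending at 9√34/34 ≈ 1.543 m/s.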